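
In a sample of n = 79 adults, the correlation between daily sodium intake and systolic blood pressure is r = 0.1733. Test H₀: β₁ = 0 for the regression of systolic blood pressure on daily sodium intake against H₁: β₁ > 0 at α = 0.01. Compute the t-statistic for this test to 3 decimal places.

t = 1.544

t = r·√(n − 2)/√(1 − r²) = 0.1733·√77/√0.969967 = 1.544.
df = n − 2 = 77.
One-sided p ≈ 0.0633, which is ≥ 0.01, so fail to reject H₀.
The data do not give significant evidence of a linear association between daily sodium intake and systolic blood pressure.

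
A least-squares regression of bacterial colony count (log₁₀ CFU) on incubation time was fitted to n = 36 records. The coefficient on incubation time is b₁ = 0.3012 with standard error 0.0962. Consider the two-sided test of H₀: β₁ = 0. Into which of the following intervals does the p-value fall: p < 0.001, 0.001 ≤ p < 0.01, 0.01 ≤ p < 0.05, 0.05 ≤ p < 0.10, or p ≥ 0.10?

0.001 ≤ p < 0.01

t = 0.3012 / 0.0962 = 3.131.
df = n − 2 = 36 − 2 = 34.
Two-sided p = 2·P(T_{34} > |t|) ≈ 0.0036.
So 0.001 ≤ p < 0.01.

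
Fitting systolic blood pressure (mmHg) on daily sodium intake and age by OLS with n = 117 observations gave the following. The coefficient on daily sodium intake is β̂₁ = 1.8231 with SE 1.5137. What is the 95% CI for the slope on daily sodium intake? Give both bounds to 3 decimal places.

df = n − k − 1 = 117 − 2 − 1 = 114.
t* = t_{0.025, 114} = 1.980992.
Margin = t* × SE = 1.980992 × 1.5137 = 2.99863.
CI: 1.8231 ± 2.99863 → (-1.176, 4.822).
With 95% confidence, each one-unit increase in daily sodium intake is associated with a change of between -1.176 and 4.822 mmHg in systolic blood pressure, holding the other predictors fixed.

(-1.176, 4.822)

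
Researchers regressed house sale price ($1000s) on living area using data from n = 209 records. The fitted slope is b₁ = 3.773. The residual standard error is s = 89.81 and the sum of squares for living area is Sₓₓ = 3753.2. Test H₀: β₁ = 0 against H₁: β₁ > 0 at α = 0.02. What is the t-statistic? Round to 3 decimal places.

t = 2.574

SE(b₁) = s/√Sₓₓ = 89.81/√3753.2 = 1.46597.
t = 3.773 / 1.46597 = 2.574.
df = n − 2 = 207.
One-sided p ≈ 0.0054, which is < 0.02, so reject H₀.
There is evidence that the true slope on living area is positive.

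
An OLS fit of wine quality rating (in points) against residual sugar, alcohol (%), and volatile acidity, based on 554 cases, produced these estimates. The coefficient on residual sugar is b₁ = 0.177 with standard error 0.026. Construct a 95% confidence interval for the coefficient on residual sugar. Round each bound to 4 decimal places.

df = n − k − 1 = 554 − 3 − 1 = 550.
t* = t_{0.025, 550} = 1.964287.
Margin = t* × SE = 1.964287 × 0.026 = 0.051071.
CI: 0.177 ± 0.051071 → (0.1259, 0.2281).
With 95% confidence, each one-unit increase in residual sugar is associated with a change of between 0.1259 and 0.2281 points in wine quality rating, holding the other predictors fixed.

(0.1259, 0.2281)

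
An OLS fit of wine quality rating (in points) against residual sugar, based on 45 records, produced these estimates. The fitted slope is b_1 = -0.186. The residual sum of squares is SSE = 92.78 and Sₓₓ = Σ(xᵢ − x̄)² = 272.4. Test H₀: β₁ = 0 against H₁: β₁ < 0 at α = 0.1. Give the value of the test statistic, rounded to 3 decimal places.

t = -2.090

MSE = SSE/(n − 2) = 92.78/43 = 2.15767.
SE(b_1) = √(MSE/Sₓₓ) = √(2.15767/272.4) = 0.0889999.
t = -0.186 / 0.0889999 = -2.090.
df = n − 2 = 43.
One-sided p ≈ 0.0213, which is < 0.1, so reject H₀.
There is evidence that the true slope on residual sugar is negative.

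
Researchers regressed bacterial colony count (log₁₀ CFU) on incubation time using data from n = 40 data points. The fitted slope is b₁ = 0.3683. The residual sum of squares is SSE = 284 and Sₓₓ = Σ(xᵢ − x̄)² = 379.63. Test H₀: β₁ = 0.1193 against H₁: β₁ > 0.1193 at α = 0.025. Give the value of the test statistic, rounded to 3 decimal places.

t = 1.775

MSE = SSE/(n − 2) = 284/38 = 7.47368.
SE(b₁) = √(MSE/Sₓₓ) = √(7.47368/379.63) = 0.14031.
t = (0.3683 − 0.1193) / 0.14031 = 1.775.
df = n − 2 = 38.
One-sided p ≈ 0.0420, which is ≥ 0.025, so fail to reject H₀.
The data do not give significant evidence that the true slope on incubation time exceeds 0.1193 log₁₀ CFU per unit.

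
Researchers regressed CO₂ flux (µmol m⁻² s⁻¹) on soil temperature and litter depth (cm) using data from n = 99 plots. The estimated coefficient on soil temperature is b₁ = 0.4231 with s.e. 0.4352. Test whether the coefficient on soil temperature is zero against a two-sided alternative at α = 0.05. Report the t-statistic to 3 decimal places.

H₀: β₁ = 0 vs H₁: β₁ ≠ 0.
t = (b₁ − β₁⁰)/SE = 0.4231 / 0.4352 = 0.972.
df = n − k − 1 = 99 − 2 − 1 = 96.
Two-sided p ≈ 0.3334, which is ≥ 0.05, so fail to reject H₀.
The data do not give significant evidence of an association between soil temperature and CO₂ flux, after adjusting for the other predictors.

t = 0.972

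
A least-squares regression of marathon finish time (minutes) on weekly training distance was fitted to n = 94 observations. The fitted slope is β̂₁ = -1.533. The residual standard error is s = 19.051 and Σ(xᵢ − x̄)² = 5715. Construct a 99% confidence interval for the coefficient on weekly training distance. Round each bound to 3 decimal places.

(-2.196, -0.870)

SE(β̂₁) = s/√Sₓₓ = 19.051/√5715 = 0.252005.
df = n − 2 = 92.
t* = t_{0.005, 92} = 2.63033.
Margin = t* × SE = 2.63033 × 0.252005 = 0.66286.
CI: -1.533 ± 0.66286 → (-2.196, -0.870).
With 99% confidence, each one-unit increase in weekly training distance is associated with a change of between -2.196 and -0.870 minutes in marathon finish time.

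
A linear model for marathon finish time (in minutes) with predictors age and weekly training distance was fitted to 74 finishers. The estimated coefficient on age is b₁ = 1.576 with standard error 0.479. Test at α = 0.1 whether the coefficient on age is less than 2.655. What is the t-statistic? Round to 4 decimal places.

H₀: β₁ = 2.655 vs H₁: β₁ < 2.655.
t = (b₁ − β₁⁰)/SE = (1.576 − 2.655) / 0.479 = -2.2526.
df = n − k − 1 = 74 − 2 − 1 = 71.
One-sided p ≈ 0.0137, which is < 0.1, so reject H₀.
There is evidence that the true slope on age is below 2.655 minutes per unit, holding the other predictors fixed.

t = -2.2526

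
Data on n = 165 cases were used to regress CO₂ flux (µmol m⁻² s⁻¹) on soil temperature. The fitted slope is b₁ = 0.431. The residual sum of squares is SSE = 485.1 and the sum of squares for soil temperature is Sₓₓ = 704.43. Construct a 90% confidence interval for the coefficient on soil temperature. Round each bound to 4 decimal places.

MSE = SSE/(n − 2) = 485.1/163 = 2.97607.
SE(b₁) = √(MSE/Sₓₓ) = √(2.97607/704.43) = 0.0649984.
df = n − 2 = 163.
t* = t_{0.05, 163} = 1.654256.
Margin = t* × SE = 1.654256 × 0.0649984 = 0.107524.
CI: 0.431 ± 0.107524 → (0.3235, 0.5385).
With 90% confidence, each one-unit increase in soil temperature is associated with a change of between 0.3235 and 0.5385 µmol m⁻² s⁻¹ in CO₂ flux.

(0.3235, 0.5385)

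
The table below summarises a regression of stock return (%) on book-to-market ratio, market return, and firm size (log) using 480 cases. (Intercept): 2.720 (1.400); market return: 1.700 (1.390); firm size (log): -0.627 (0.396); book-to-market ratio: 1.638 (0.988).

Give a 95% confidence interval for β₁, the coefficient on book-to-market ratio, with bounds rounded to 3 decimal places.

Read off: b = 1.638, SE = 0.988 for book-to-market ratio.
df = n − k − 1 = 480 − 3 − 1 = 476.
t* = t_{0.025, 476} = 1.96496.
Margin = t* × SE = 1.96496 × 0.988 = 1.94138.
CI: 1.638 ± 1.94138 → (-0.303, 3.579).

(-0.303, 3.579)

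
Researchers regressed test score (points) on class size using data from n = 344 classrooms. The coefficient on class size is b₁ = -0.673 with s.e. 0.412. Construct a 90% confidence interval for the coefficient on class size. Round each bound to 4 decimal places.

(-1.3525, 0.0065)

df = n − 2 = 344 − 2 = 342.
t* = t_{0.05, 342} = 1.649321.
Margin = t* × SE = 1.649321 × 0.412 = 0.679520.
CI: -0.673 ± 0.679520 → (-1.3525, 0.0065).
With 90% confidence, each one-unit increase in class size is associated with a change of between -1.3525 and 0.0065 points in test score.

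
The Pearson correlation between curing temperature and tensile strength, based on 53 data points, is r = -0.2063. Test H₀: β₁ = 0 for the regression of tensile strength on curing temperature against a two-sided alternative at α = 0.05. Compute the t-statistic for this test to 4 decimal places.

t = -1.5057

t = r·√(n − 2)/√(1 − r²) = -0.2063·√51/√0.95744 = -1.5057.
df = n − 2 = 51.
Two-sided p ≈ 0.1383, which is ≥ 0.05, so fail to reject H₀.
The data do not give significant evidence of a linear association between curing temperature and tensile strength.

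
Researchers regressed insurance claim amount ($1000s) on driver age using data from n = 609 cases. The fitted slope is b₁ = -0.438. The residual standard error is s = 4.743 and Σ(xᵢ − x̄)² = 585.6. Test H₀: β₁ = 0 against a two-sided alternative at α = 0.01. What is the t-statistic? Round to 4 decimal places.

SE(b₁) = s/√Sₓₓ = 4.743/√585.6 = 0.195998.
t = -0.438 / 0.195998 = -2.2347.
df = n − 2 = 607.
Two-sided p ≈ 0.0258, which is ≥ 0.01, so fail to reject H₀.
The data do not give significant evidence of an association between driver age and insurance claim amount.

t = -2.2347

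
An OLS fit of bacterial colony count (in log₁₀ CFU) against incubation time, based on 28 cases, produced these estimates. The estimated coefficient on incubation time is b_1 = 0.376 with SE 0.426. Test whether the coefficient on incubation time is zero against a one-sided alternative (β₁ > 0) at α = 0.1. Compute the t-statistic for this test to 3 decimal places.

H₀: β₁ = 0 vs H₁: β₁ > 0.
t = (b_1 − β₁⁰)/SE = 0.376 / 0.426 = 0.883.
df = n − 2 = 28 − 2 = 26.
One-sided p ≈ 0.1928, which is ≥ 0.1, so fail to reject H₀.
The data do not give significant evidence that the true slope on incubation time is positive.

t = 0.883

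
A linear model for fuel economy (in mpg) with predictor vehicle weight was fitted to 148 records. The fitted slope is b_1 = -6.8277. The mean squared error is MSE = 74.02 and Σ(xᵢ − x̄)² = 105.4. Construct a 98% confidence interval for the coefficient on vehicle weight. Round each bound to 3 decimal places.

(-8.799, -4.857)

SE(b_1) = √(MSE/Sₓₓ) = √(74.02/105.4) = 0.83802.
df = n − 2 = 146.
t* = t_{0.01, 146} = 2.35216.
Margin = t* × SE = 2.35216 × 0.83802 = 1.97116.
CI: -6.8277 ± 1.97116 → (-8.799, -4.857).
With 98% confidence, each one-unit increase in vehicle weight is associated with a change of between -8.799 and -4.857 mpg in fuel economy.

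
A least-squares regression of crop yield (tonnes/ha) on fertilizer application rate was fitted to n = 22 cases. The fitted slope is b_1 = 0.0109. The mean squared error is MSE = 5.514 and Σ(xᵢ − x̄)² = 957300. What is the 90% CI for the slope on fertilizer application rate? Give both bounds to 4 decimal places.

SE(b_1) = √(MSE/Sₓₓ) = √(5.514/957300) = 0.00239999.
df = n − 2 = 20.
t* = t_{0.05, 20} = 1.724718.
Margin = t* × SE = 1.724718 × 0.00239999 = 0.004139.
CI: 0.0109 ± 0.004139 → (0.0068, 0.0150).
With 90% confidence, each one-unit increase in fertilizer application rate is associated with a change of between 0.0068 and 0.0150 tonnes/ha in crop yield.

(0.0068, 0.0150)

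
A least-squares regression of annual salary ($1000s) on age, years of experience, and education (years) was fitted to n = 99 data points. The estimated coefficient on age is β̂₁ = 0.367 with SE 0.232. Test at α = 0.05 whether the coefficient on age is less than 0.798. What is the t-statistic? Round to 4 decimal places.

H₀: β₁ = 0.798 vs H₁: β₁ < 0.798.
t = (β̂₁ − β₁⁰)/SE = (0.367 − 0.798) / 0.232 = -1.8578.
df = n − k − 1 = 99 − 3 − 1 = 95.
One-sided p ≈ 0.0332, which is < 0.05, so reject H₀.
There is evidence that the true slope on age is below 0.798 $1000s per unit, holding the other predictors fixed.

t = -1.8578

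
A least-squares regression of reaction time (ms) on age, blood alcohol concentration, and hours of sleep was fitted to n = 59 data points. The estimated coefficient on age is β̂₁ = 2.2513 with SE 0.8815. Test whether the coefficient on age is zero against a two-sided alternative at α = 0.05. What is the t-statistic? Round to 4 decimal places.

H₀: β₁ = 0 vs H₁: β₁ ≠ 0.
t = (β̂₁ − β₁⁰)/SE = 2.2513 / 0.8815 = 2.5539.
df = n − k − 1 = 59 − 3 − 1 = 55.
Two-sided p ≈ 0.0135, which is < 0.05, so reject H₀.
There is evidence that age is associated with reaction time, holding the other predictors fixed.

t = 2.5539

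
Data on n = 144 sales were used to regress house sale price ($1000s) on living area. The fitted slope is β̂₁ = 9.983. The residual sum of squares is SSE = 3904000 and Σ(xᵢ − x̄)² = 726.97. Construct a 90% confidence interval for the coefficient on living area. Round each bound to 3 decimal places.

(-0.199, 20.165)

MSE = SSE/(n − 2) = 3904000/142 = 27493.
SE(β̂₁) = √(MSE/Sₓₓ) = √(27493/726.97) = 6.14968.
df = n − 2 = 142.
t* = t_{0.05, 142} = 1.655655.
Margin = t* × SE = 1.655655 × 6.14968 = 10.18175.
CI: 9.983 ± 10.18175 → (-0.199, 20.165).
With 90% confidence, each one-unit increase in living area is associated with a change of between -0.199 and 20.165 $1000s in house sale price.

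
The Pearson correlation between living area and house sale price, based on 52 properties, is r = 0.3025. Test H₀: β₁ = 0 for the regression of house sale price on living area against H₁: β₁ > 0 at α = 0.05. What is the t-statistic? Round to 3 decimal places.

t = 2.244

t = r·√(n − 2)/√(1 − r²) = 0.3025·√50/√0.908494 = 2.244.
df = n − 2 = 50.
One-sided p ≈ 0.0146, which is < 0.05, so reject H₀.
There is evidence of a linear association between living area and house sale price.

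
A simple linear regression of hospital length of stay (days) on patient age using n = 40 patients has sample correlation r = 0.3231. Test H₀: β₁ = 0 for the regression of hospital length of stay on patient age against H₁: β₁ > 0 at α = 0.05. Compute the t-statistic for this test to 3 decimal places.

t = r·√(n − 2)/√(1 − r²) = 0.3231·√38/√0.895606 = 2.105.
df = n − 2 = 38.
One-sided p ≈ 0.0210, which is < 0.05, so reject H₀.
There is evidence of a linear association between patient age and hospital length of stay.

t = 2.105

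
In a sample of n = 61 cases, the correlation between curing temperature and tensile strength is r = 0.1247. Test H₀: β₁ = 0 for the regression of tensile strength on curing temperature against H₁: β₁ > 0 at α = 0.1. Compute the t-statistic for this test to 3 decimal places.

t = 0.965

t = r·√(n − 2)/√(1 − r²) = 0.1247·√59/√0.98445 = 0.965.
df = n − 2 = 59.
One-sided p ≈ 0.1691, which is ≥ 0.1, so fail to reject H₀.
The data do not give significant evidence of a linear association between curing temperature and tensile strength.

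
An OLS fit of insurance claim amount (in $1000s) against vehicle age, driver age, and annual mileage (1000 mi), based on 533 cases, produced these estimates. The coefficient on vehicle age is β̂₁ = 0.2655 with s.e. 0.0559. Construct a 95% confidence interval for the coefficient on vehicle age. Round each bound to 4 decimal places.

(0.1557, 0.3753)

df = n − k − 1 = 533 − 3 − 1 = 529.
t* = t_{0.025, 529} = 1.964459.
Margin = t* × SE = 1.964459 × 0.0559 = 0.109813.
CI: 0.2655 ± 0.109813 → (0.1557, 0.3753).
With 95% confidence, each one-unit increase in vehicle age is associated with a change of between 0.1557 and 0.3753 $1000s in insurance claim amount, holding the other predictors fixed.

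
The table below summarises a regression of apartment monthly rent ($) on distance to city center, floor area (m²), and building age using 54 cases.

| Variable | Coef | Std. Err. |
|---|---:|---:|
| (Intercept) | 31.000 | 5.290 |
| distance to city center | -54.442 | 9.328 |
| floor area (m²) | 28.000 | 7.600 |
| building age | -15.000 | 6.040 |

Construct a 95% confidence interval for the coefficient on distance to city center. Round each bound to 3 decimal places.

Read off: b = -54.442, SE = 9.328 for distance to city center.
df = n − k − 1 = 54 − 3 − 1 = 50.
t* = t_{0.025, 50} = 2.008559.
Margin = t* × SE = 2.008559 × 9.328 = 18.73584.
CI: -54.442 ± 18.73584 → (-73.178, -35.706).

(-73.178, -35.706)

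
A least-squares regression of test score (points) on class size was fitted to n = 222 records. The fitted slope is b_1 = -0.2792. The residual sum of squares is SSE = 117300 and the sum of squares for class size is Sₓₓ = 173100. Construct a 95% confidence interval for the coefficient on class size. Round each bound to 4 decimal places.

(-0.3886, -0.1698)

MSE = SSE/(n − 2) = 117300/220 = 533.182.
SE(b_1) = √(MSE/Sₓₓ) = √(533.182/173100) = 0.0554995.
df = n − 2 = 220.
t* = t_{0.025, 220} = 1.970806.
Margin = t* × SE = 1.970806 × 0.0554995 = 0.109379.
CI: -0.2792 ± 0.109379 → (-0.3886, -0.1698).
With 95% confidence, each one-unit increase in class size is associated with a change of between -0.3886 and -0.1698 points in test score.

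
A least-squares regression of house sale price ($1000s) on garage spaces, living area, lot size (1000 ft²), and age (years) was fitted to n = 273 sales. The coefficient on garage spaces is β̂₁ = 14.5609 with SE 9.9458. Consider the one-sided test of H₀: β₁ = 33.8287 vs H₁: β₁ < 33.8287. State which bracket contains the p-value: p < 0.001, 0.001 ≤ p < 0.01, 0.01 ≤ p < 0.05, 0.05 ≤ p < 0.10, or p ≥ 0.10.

0.01 ≤ p < 0.05

t = (14.5609 − 33.8287) / 9.9458 = -1.937.
df = n − k − 1 = 273 − 4 − 1 = 268.
One-sided p = P(T_{268} < t) ≈ 0.0269.
So 0.01 ≤ p < 0.05.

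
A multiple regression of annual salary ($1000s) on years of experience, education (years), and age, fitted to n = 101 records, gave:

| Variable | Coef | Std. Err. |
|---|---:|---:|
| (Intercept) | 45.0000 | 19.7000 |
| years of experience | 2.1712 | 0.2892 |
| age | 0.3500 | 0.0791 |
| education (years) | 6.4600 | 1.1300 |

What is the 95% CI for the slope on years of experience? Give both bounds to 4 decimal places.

(1.5972, 2.7452)

Read off: b = 2.1712, SE = 0.2892 for years of experience.
df = n − k − 1 = 101 − 3 − 1 = 97.
t* = t_{0.025, 97} = 1.984723.
Margin = t* × SE = 1.984723 × 0.2892 = 0.573982.
CI: 2.1712 ± 0.573982 → (1.5972, 2.7452).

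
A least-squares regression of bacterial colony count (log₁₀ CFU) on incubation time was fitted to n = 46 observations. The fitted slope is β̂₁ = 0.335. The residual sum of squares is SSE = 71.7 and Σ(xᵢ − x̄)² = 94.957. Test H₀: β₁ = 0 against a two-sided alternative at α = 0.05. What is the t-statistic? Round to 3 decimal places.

t = 2.557

MSE = SSE/(n − 2) = 71.7/44 = 1.62955.
SE(β̂₁) = √(MSE/Sₓₓ) = √(1.62955/94.957) = 0.131.
t = 0.335 / 0.131 = 2.557.
df = n − 2 = 44.
Two-sided p ≈ 0.0141, which is < 0.05, so reject H₀.
There is evidence that incubation time is associated with bacterial colony count.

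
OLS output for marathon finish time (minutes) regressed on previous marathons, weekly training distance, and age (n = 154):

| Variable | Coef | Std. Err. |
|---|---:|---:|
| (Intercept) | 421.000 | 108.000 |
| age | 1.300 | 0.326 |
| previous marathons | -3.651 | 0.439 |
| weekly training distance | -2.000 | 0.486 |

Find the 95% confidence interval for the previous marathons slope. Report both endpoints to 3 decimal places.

Read off: b = -3.651, SE = 0.439 for previous marathons.
df = n − k − 1 = 154 − 3 − 1 = 150.
t* = t_{0.025, 150} = 1.975905.
Margin = t* × SE = 1.975905 × 0.439 = 0.86742.
CI: -3.651 ± 0.86742 → (-4.518, -2.784).

(-4.518, -2.784)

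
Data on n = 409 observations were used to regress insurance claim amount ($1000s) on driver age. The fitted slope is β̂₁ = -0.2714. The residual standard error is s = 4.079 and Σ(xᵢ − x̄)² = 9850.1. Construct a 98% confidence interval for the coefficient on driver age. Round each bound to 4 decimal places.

SE(β̂₁) = s/√Sₓₓ = 4.079/√9850.1 = 0.0410992.
df = n − 2 = 407.
t* = t_{0.01, 407} = 2.335545.
Margin = t* × SE = 2.335545 × 0.0410992 = 0.095989.
CI: -0.2714 ± 0.095989 → (-0.3674, -0.1754).
With 98% confidence, each one-unit increase in driver age is associated with a change of between -0.3674 and -0.1754 $1000s in insurance claim amount.

(-0.3674, -0.1754)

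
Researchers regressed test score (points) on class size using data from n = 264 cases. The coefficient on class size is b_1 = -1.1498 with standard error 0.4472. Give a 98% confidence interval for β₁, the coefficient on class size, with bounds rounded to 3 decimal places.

(-2.197, -0.103)

df = n − 2 = 264 − 2 = 262.
t* = t_{0.01, 262} = 2.340665.
Margin = t* × SE = 2.340665 × 0.4472 = 1.04675.
CI: -1.1498 ± 1.04675 → (-2.197, -0.103).
With 98% confidence, each one-unit increase in class size is associated with a change of between -2.197 and -0.103 points in test score.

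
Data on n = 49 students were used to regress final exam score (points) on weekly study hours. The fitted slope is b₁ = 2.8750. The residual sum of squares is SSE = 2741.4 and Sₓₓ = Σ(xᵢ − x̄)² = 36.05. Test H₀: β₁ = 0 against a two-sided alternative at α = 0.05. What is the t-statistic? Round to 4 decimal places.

MSE = SSE/(n − 2) = 2741.4/47 = 58.3277.
SE(b₁) = √(MSE/Sₓₓ) = √(58.3277/36.05) = 1.27199.
t = 2.8750 / 1.27199 = 2.2602.
df = n − 2 = 47.
Two-sided p ≈ 0.0285, which is < 0.05, so reject H₀.
There is evidence that weekly study hours is associated with final exam score.

t = 2.2602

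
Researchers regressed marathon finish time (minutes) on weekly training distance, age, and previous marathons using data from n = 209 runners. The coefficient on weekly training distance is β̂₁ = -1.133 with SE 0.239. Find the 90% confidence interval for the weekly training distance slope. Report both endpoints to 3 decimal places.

df = n − k − 1 = 209 − 3 − 1 = 205.
t* = t_{0.05, 205} = 1.652321.
Margin = t* × SE = 1.652321 × 0.239 = 0.39490.
CI: -1.133 ± 0.39490 → (-1.528, -0.738).
With 90% confidence, each one-unit increase in weekly training distance is associated with a change of between -1.528 and -0.738 minutes in marathon finish time, holding the other predictors fixed.

(-1.528, -0.738)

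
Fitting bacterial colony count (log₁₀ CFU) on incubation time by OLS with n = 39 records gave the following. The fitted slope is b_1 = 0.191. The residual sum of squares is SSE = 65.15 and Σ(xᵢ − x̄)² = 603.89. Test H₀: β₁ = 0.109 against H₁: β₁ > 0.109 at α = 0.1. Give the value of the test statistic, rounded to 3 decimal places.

t = 1.519

MSE = SSE/(n − 2) = 65.15/37 = 1.76081.
SE(b_1) = √(MSE/Sₓₓ) = √(1.76081/603.89) = 0.053998.
t = (0.191 − 0.109) / 0.053998 = 1.519.
df = n − 2 = 37.
One-sided p ≈ 0.0687, which is < 0.1, so reject H₀.
There is evidence that the true slope on incubation time exceeds 0.109 log₁₀ CFU per unit.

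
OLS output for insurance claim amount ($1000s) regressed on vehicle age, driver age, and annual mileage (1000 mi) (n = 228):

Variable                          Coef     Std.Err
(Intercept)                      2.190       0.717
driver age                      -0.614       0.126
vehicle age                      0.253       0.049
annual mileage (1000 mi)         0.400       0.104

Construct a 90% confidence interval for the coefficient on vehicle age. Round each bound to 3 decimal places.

(0.172, 0.334)

Read off: b = 0.253, SE = 0.049 for vehicle age.
df = n − k − 1 = 228 − 3 − 1 = 224.
t* = t_{0.05, 224} = 1.651685.
Margin = t* × SE = 1.651685 × 0.049 = 0.08093.
CI: 0.253 ± 0.08093 → (0.172, 0.334).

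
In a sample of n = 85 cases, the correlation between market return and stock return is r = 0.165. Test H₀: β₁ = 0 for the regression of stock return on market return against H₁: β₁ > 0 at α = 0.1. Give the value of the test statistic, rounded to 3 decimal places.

t = 1.524

t = r·√(n − 2)/√(1 − r²) = 0.165·√83/√0.972775 = 1.524.
df = n − 2 = 83.
One-sided p ≈ 0.0656, which is < 0.1, so reject H₀.
There is evidence of a linear association between market return and stock return.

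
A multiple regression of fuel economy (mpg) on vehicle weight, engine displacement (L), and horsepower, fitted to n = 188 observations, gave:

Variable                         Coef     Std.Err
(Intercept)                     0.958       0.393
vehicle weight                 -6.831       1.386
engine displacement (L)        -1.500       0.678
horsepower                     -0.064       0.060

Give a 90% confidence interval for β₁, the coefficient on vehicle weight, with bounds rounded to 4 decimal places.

(-9.1223, -4.5397)

Read off: b = -6.831, SE = 1.386 for vehicle weight.
df = n − k − 1 = 188 − 3 − 1 = 184.
t* = t_{0.05, 184} = 1.653177.
Margin = t* × SE = 1.653177 × 1.386 = 2.291303.
CI: -6.831 ± 2.291303 → (-9.1223, -4.5397).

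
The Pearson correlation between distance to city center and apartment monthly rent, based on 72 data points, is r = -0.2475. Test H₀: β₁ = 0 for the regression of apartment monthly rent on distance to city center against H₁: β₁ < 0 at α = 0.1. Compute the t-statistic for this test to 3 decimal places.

t = -2.137

t = r·√(n − 2)/√(1 − r²) = -0.2475·√70/√0.938744 = -2.137.
df = n − 2 = 70.
One-sided p ≈ 0.0180, which is < 0.1, so reject H₀.
There is evidence of a linear association between distance to city center and apartment monthly rent.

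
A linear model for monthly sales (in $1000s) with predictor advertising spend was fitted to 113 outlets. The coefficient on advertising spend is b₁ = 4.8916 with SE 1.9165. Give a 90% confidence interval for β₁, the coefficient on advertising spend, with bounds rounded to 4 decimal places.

df = n − 2 = 113 − 2 = 111.
t* = t_{0.05, 111} = 1.658697.
Margin = t* × SE = 1.658697 × 1.9165 = 3.178893.
CI: 4.8916 ± 3.178893 → (1.7127, 8.0705).
With 90% confidence, each one-unit increase in advertising spend is associated with a change of between 1.7127 and 8.0705 $1000s in monthly sales.

(1.7127, 8.0705)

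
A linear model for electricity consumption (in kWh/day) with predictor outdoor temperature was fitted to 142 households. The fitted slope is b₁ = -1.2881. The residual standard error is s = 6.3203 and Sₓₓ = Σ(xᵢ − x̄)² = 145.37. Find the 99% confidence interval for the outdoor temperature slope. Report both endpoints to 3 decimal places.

SE(b₁) = s/√Sₓₓ = 6.3203/√145.37 = 0.524204.
df = n − 2 = 140.
t* = t_{0.005, 140} = 2.611403.
Margin = t* × SE = 2.611403 × 0.524204 = 1.36891.
CI: -1.2881 ± 1.36891 → (-2.657, 0.081).
With 99% confidence, each one-unit increase in outdoor temperature is associated with a change of between -2.657 and 0.081 kWh/day in electricity consumption.

(-2.657, 0.081)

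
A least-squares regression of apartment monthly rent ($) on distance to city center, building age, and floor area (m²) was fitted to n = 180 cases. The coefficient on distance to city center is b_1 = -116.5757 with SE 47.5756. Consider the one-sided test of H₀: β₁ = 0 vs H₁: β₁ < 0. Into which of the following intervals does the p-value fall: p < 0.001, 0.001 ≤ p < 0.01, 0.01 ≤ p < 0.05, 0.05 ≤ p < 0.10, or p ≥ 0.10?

t = -116.5757 / 47.5756 = -2.450.
df = n − k − 1 = 180 − 3 − 1 = 176.
One-sided p = P(T_{176} < t) ≈ 0.0076.
So 0.001 ≤ p < 0.01.

0.001 ≤ p < 0.01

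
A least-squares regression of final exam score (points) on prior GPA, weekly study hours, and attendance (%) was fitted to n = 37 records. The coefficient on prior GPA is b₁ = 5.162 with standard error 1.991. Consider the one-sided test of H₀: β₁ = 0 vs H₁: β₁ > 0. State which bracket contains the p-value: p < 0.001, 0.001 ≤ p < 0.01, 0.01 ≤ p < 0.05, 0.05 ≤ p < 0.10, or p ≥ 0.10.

t = 5.162 / 1.991 = 2.593.
df = n − k − 1 = 37 − 3 − 1 = 33.
One-sided p = P(T_{33} > t) ≈ 0.0070.
So 0.001 ≤ p < 0.01.

0.001 ≤ p < 0.01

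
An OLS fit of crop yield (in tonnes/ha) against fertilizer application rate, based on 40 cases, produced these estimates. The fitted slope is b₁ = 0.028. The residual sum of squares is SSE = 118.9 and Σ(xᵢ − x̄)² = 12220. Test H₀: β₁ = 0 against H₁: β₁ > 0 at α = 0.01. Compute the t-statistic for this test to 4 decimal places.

t = 1.7498

MSE = SSE/(n − 2) = 118.9/38 = 3.12895.
SE(b₁) = √(MSE/Sₓₓ) = √(3.12895/12220) = 0.0160016.
t = 0.028 / 0.0160016 = 1.7498.
df = n − 2 = 38.
One-sided p ≈ 0.0441, which is ≥ 0.01, so fail to reject H₀.
The data do not give significant evidence that the true slope on fertilizer application rate is positive.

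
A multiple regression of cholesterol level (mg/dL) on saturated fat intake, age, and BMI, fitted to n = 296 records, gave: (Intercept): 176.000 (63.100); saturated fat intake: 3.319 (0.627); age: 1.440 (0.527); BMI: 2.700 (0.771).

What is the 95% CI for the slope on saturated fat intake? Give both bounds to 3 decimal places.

(2.085, 4.553)

Read off: b = 3.319, SE = 0.627 for saturated fat intake.
df = n − k − 1 = 296 − 3 − 1 = 292.
t* = t_{0.025, 292} = 1.968121.
Margin = t* × SE = 1.968121 × 0.627 = 1.23401.
CI: 3.319 ± 1.23401 → (2.085, 4.553).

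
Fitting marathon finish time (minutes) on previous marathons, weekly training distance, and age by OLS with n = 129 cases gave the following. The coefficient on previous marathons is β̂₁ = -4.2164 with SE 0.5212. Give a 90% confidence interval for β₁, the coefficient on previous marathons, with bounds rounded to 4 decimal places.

(-5.0801, -3.3527)

df = n − k − 1 = 129 − 3 − 1 = 125.
t* = t_{0.05, 125} = 1.657135.
Margin = t* × SE = 1.657135 × 0.5212 = 0.863699.
CI: -4.2164 ± 0.863699 → (-5.0801, -3.3527).
With 90% confidence, each one-unit increase in previous marathons is associated with a change of between -5.0801 and -3.3527 minutes in marathon finish time, holding the other predictors fixed.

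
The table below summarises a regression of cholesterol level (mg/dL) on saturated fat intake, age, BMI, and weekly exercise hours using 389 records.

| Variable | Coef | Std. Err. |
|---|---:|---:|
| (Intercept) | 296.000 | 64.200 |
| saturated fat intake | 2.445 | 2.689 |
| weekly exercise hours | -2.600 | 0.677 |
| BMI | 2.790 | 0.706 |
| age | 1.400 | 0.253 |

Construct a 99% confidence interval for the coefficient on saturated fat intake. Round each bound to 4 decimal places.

Read off: b = 2.445, SE = 2.689 for saturated fat intake.
df = n − k − 1 = 389 − 4 − 1 = 384.
t* = t_{0.005, 384} = 2.588693.
Margin = t* × SE = 2.588693 × 2.689 = 6.960995.
CI: 2.445 ± 6.960995 → (-4.5160, 9.4060).

(-4.5160, 9.4060)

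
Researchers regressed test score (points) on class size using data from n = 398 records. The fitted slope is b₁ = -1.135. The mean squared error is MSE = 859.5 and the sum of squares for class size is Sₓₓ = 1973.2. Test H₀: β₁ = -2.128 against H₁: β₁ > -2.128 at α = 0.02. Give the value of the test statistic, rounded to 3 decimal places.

t = 1.505

SE(b₁) = √(MSE/Sₓₓ) = √(859.5/1973.2) = 0.65999.
t = (-1.135 − (-2.128)) / 0.65999 = 1.505.
df = n − 2 = 396.
One-sided p ≈ 0.0666, which is ≥ 0.02, so fail to reject H₀.
The data do not give significant evidence that the true slope on class size exceeds -2.128 points per unit.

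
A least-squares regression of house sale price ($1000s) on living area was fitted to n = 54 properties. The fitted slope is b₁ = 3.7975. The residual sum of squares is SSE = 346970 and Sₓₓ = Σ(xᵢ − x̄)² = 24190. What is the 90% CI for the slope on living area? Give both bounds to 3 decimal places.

MSE = SSE/(n − 2) = 346970/52 = 6672.5.
SE(b₁) = √(MSE/Sₓₓ) = √(6672.5/24190) = 0.525202.
df = n − 2 = 52.
t* = t_{0.05, 52} = 1.674689.
Margin = t* × SE = 1.674689 × 0.525202 = 0.87955.
CI: 3.7975 ± 0.87955 → (2.918, 4.677).
With 90% confidence, each one-unit increase in living area is associated with a change of between 2.918 and 4.677 $1000s in house sale price.

(2.918, 4.677)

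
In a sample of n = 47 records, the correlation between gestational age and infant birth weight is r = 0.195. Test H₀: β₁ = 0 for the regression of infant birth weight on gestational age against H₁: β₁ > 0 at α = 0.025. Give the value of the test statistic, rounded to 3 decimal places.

t = r·√(n − 2)/√(1 − r²) = 0.195·√45/√0.961975 = 1.334.
df = n − 2 = 45.
One-sided p ≈ 0.0945, which is ≥ 0.025, so fail to reject H₀.
The data do not give significant evidence of a linear association between gestational age and infant birth weight.

t = 1.334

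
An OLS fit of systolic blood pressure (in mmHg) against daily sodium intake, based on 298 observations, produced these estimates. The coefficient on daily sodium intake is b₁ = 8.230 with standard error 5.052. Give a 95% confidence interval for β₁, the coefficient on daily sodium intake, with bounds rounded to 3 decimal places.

(-1.712, 18.172)

df = n − 2 = 298 − 2 = 296.
t* = t_{0.025, 296} = 1.968011.
Margin = t* × SE = 1.968011 × 5.052 = 9.94239.
CI: 8.230 ± 9.94239 → (-1.712, 18.172).
With 95% confidence, each one-unit increase in daily sodium intake is associated with a change of between -1.712 and 18.172 mmHg in systolic blood pressure.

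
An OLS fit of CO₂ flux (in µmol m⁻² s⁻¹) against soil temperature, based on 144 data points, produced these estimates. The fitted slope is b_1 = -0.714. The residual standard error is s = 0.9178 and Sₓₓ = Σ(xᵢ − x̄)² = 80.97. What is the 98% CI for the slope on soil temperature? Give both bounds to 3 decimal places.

SE(b_1) = s/√Sₓₓ = 0.9178/√80.97 = 0.101997.
df = n − 2 = 142.
t* = t_{0.01, 142} = 2.352895.
Margin = t* × SE = 2.352895 × 0.101997 = 0.23999.
CI: -0.714 ± 0.23999 → (-0.954, -0.474).
With 98% confidence, each one-unit increase in soil temperature is associated with a change of between -0.954 and -0.474 µmol m⁻² s⁻¹ in CO₂ flux.

(-0.954, -0.474)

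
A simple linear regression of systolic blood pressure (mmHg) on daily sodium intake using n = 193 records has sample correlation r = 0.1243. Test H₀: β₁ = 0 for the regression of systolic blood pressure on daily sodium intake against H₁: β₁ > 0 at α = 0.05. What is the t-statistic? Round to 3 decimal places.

t = 1.731

t = r·√(n − 2)/√(1 − r²) = 0.1243·√191/√0.98455 = 1.731.
df = n − 2 = 191.
One-sided p ≈ 0.0425, which is < 0.05, so reject H₀.
There is evidence of a linear association between daily sodium intake and systolic blood pressure.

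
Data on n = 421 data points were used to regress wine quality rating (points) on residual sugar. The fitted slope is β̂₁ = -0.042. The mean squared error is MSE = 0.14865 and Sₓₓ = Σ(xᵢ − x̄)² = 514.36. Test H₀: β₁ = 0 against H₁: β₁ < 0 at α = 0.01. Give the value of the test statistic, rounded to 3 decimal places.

SE(β̂₁) = √(MSE/Sₓₓ) = √(0.14865/514.36) = 0.017.
t = -0.042 / 0.017 = -2.471.
df = n − 2 = 419.
One-sided p ≈ 0.0069, which is < 0.01, so reject H₀.
There is evidence that the true slope on residual sugar is negative.

t = -2.471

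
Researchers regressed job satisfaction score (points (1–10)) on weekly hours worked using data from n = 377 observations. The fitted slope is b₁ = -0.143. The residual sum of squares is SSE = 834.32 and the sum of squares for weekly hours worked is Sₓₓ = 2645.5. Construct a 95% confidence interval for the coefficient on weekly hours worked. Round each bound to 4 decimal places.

(-0.2000, -0.0860)

MSE = SSE/(n − 2) = 834.32/375 = 2.22485.
SE(b₁) = √(MSE/Sₓₓ) = √(2.22485/2645.5) = 0.0289999.
df = n − 2 = 375.
t* = t_{0.025, 375} = 1.96631.
Margin = t* × SE = 1.96631 × 0.0289999 = 0.057023.
CI: -0.143 ± 0.057023 → (-0.2000, -0.0860).
With 95% confidence, each one-unit increase in weekly hours worked is associated with a change of between -0.2000 and -0.0860 points (1–10) in job satisfaction score.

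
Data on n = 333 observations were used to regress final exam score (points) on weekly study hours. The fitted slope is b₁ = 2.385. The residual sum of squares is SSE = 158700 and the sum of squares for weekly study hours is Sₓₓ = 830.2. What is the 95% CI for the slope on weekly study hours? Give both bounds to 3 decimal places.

(0.890, 3.880)

MSE = SSE/(n − 2) = 158700/331 = 479.456.
SE(b₁) = √(MSE/Sₓₓ) = √(479.456/830.2) = 0.759947.
df = n − 2 = 331.
t* = t_{0.025, 331} = 1.967157.
Margin = t* × SE = 1.967157 × 0.759947 = 1.49493.
CI: 2.385 ± 1.49493 → (0.890, 3.880).
With 95% confidence, each one-unit increase in weekly study hours is associated with a change of between 0.890 and 3.880 points in final exam score.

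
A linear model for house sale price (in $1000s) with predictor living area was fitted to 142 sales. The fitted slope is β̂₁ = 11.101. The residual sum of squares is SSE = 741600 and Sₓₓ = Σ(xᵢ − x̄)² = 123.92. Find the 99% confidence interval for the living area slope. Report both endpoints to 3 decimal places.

MSE = SSE/(n − 2) = 741600/140 = 5297.14.
SE(β̂₁) = √(MSE/Sₓₓ) = √(5297.14/123.92) = 6.53808.
df = n − 2 = 140.
t* = t_{0.005, 140} = 2.611403.
Margin = t* × SE = 2.611403 × 6.53808 = 17.07356.
CI: 11.101 ± 17.07356 → (-5.973, 28.175).
With 99% confidence, each one-unit increase in living area is associated with a change of between -5.973 and 28.175 $1000s in house sale price.

(-5.973, 28.175)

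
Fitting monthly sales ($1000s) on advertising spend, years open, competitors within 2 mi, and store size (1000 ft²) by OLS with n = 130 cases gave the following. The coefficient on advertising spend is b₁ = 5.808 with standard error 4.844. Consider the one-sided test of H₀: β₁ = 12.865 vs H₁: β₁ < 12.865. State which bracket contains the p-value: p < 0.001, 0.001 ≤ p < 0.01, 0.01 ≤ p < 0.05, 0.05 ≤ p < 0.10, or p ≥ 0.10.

t = (5.808 − 12.865) / 4.844 = -1.457.
df = n − k − 1 = 130 − 4 − 1 = 125.
One-sided p = P(T_{125} < t) ≈ 0.0738.
So 0.05 ≤ p < 0.10.

0.05 ≤ p < 0.10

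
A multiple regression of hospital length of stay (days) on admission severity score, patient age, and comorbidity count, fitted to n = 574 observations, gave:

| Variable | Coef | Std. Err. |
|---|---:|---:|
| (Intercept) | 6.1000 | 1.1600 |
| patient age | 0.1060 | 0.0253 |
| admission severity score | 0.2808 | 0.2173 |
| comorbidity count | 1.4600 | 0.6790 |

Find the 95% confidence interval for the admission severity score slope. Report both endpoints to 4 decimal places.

Read off: b = 0.2808, SE = 0.2173 for admission severity score.
df = n − k − 1 = 574 − 3 − 1 = 570.
t* = t_{0.025, 570} = 1.964135.
Margin = t* × SE = 1.964135 × 0.2173 = 0.426806.
CI: 0.2808 ± 0.426806 → (-0.1460, 0.7076).

(-0.1460, 0.7076)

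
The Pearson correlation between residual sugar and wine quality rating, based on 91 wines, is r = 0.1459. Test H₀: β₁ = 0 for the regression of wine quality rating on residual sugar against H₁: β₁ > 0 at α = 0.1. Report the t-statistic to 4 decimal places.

t = 1.3913

t = r·√(n − 2)/√(1 − r²) = 0.1459·√89/√0.978713 = 1.3913.
df = n − 2 = 89.
One-sided p ≈ 0.0838, which is < 0.1, so reject H₀.
There is evidence of a linear association between residual sugar and wine quality rating.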